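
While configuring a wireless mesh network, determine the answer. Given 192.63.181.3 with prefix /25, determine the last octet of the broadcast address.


Given: IP = 192.63.181.3, prefix = /25
Host bits = 32 - 25 = 7
Network last octet = 3 AND mask = 0
Host part size = 2^7 - 1 = 127
Broadcast last octet = 0 OR 127 = 127

127


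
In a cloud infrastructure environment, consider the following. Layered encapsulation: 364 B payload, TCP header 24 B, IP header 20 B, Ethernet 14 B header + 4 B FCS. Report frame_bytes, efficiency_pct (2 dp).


TCP segment = 364 + 24 = 388 B
IP packet = 388 + 20 = 408 B
Ethernet frame = 408 + 14 + 4 = 426 B
Efficiency = app / frame = 364 / 426 = 0.854460 = 85.4460% -> 85.45% (2 dp)

426, 85.45


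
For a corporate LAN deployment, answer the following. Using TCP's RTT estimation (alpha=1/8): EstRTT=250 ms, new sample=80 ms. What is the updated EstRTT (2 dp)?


Given: EstRTT = 250 ms, SampleRTT = 80 ms, alpha = 1/8
New EstRTT = (1 - alpha) * EstRTT + alpha * SampleRTT
(7/8) * 250 = 218.75
(1/8) * 80 = 10
New EstRTT = 218.75 + 10 = 228.75 ms -> 228.75 ms (2 dp)

228.75


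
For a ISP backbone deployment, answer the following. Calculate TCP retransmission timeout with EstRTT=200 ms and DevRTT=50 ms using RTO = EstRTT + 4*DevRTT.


Given: EstRTT = 200 ms, DevRTT = 50 ms
Timeout = EstRTT + 4 * DevRTT
4 * DevRTT = 4 * 50 = 200
Timeout = 200 + 200 = 400 ms

400


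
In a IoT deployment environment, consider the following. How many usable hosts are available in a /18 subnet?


Given: subnet mask /18
Host bits = 32 - 18 = 14
Total addresses = 2^14 = 16384
Usable hosts = 16384 - 2 (network + broadcast) = 16382

16382


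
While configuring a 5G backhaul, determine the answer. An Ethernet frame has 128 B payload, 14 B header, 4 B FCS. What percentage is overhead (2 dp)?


Given: payload = 128 B, header = 14 B, trailer = 4 B
Overhead bytes = header + trailer = 14 + 4 = 18
Total frame = payload + overhead = 128 + 18 = 146
Overhead % = 18 / 146 * 100 = 12.3288% -> 12.33% (2 dp)

12.33


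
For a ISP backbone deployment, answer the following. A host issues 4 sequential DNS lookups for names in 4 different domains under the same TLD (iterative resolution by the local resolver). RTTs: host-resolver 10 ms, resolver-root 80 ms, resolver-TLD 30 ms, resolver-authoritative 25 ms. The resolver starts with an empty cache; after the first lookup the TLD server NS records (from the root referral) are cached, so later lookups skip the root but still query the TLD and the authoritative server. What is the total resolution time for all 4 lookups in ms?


Lookup 1 (cold cache): local + root + TLD + auth = 10 + 80 + 30 + 25 = 145 ms
Lookups 2..4 (TLD NS cached -> skip root; new domain -> still ask TLD and auth): local + TLD + auth = 10 + 30 + 25 = 65 ms each
Remaining 3 lookups: 3 * 65 = 195 ms
Total = 145 + 195 = 340 ms

340


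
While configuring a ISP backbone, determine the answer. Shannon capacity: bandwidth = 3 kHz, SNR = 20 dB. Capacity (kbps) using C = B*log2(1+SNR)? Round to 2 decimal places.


Given: B = 3 kHz, SNR = 20 dB
SNR linear = 10^(20/10) = 100
1 + SNR = 101
log2(101) = 6.6582114828
C = 3 * 1000 * 6.6582114828 = 19974.6344 bps
C = 19.974634 kbps -> 19.97 kbps (2 dp)

19.97


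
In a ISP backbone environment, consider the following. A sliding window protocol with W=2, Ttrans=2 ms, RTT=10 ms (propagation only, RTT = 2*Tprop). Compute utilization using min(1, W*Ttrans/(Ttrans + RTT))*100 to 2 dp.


Given: W = 2, Ttrans = 2 ms, RTT = 10 ms (= 2 * Tprop, Tprop = 5 ms)
Cycle time = Ttrans + RTT = 2 + 10 = 12 ms (first packet sent until its ACK returns)
W * Ttrans = 2 * 2 = 4 ms of sending per cycle
W * Ttrans / (Ttrans + RTT) = 4 / 12 = 0.333333
U = min(1, 0.333333) = 0.333333
U% = 33.33%

33.33


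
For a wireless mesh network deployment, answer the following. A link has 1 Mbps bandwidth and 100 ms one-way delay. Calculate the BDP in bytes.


Given: bandwidth = 1 Mbps, delay = 100 ms
BDP in bits = 1 * 10^6 * 100 / 1000
BDP in bits = 100000
BDP in bytes = 100000 / 8 = 12500

12500


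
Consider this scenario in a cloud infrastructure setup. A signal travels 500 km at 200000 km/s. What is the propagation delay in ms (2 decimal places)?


Given: distance = 500 km, speed = 200000 km/s
Delay = distance / speed = 500 / 200000 seconds
Delay in ms = 500 * 1000 / 200000
Delay = 2.5000 ms
Rounded to 2 dp = 2.50 ms

2.50


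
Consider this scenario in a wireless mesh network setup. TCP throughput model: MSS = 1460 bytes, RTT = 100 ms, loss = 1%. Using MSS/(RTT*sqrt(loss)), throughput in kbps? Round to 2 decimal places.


Given: MSS = 1460 bytes, RTT = 100 ms, loss = 1%
RTT in seconds = 100 / 1000 = 0.1
Loss rate = 1% = 0.01
sqrt(loss) = sqrt(0.01) = 0.1
Throughput (bytes/s) = 1460 / (0.1 * 0.1) = 146000.0000
Throughput (kbps) = 146000.0000 * 8 / 1000 = 1168.000000 -> 1168.00 kbps (2 dp)

1168.00


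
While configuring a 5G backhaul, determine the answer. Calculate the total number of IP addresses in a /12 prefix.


Given: CIDR prefix /12
Host bits = 32 - 12 = 20
Total addresses = 2^20 = 1048576

1048576


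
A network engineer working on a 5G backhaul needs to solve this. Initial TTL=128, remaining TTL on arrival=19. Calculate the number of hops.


Given: initial TTL = 128, received TTL = 19
Hops = initial TTL - received TTL
Hops = 128 - 19 = 109

109


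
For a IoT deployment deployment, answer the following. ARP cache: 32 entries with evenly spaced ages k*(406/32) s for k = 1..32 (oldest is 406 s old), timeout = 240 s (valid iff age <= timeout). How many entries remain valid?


Ages are k * 406/32 s for k = 1..32 (spacing = 12.6875 s).
Entry k is valid iff k * 406/32 <= 240 iff k <= 32 * 240 / 406 = 18.9163
n_valid = floor(18.9163) = 18
(n_stale = 32 - 18 = 14)

18


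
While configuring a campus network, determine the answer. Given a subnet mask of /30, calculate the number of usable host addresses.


Given: subnet mask /30
Host bits = 32 - 30 = 2
Total addresses = 2^2 = 4
Usable hosts = 4 - 2 (network + broadcast) = 2

2


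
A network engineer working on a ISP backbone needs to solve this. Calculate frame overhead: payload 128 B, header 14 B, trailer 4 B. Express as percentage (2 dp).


Given: payload = 128 B, header = 14 B, trailer = 4 B
Overhead bytes = header + trailer = 14 + 4 = 18
Total frame = payload + overhead = 128 + 18 = 146
Overhead % = 18 / 146 * 100 = 12.3288% -> 12.33% (2 dp)

12.33


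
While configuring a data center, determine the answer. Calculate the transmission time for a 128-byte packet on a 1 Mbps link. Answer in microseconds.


Given: packet = 128 bytes, bandwidth = 1 Mbps
Packet in bits = 128 * 8 = 1024 bits
Bandwidth = 1 * 10^6 = 1000000 bps
Time = 1024 / 1000000 seconds
Time in us = 1024 * 10^6 / 1000000 = 1024

1024


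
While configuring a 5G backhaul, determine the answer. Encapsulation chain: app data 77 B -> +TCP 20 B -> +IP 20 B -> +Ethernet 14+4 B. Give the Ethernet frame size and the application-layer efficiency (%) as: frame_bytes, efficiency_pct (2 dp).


TCP segment = 77 + 20 = 97 B
IP packet = 97 + 20 = 117 B
Ethernet frame = 117 + 14 + 4 = 135 B
Efficiency = app / frame = 77 / 135 = 0.570370 = 57.0370% -> 57.04% (2 dp)

135, 57.04


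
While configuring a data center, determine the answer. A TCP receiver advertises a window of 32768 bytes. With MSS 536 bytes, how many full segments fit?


Given: RWND = 32768 bytes, MSS = 536 bytes
Full segments = floor(RWND / MSS)
Full segments = floor(32768 / 536)
Full segments = floor(61.1343) = 61

61


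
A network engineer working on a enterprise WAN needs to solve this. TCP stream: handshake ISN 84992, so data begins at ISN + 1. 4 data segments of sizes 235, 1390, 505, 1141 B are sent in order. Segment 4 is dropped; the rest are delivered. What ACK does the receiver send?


SYN uses sequence number 84992; first data byte = ISN + 1 = 84993.
Segment 1: SEQ = 84993, len = 235 B, covers [84993, 85227]
Segment 2: SEQ = 85228, len = 1390 B, covers [85228, 86617]
Segment 3: SEQ = 86618, len = 505 B, covers [86618, 87122]
Segment 4: SEQ = 87123, len = 1141 B, covers [87123, 88263] [LOST]
In-order data received: bytes [84993, 87122] (segments 1..3).
Segment 4 missing -> gap begins at byte 87123.
Cumulative ACK = next expected in-order byte = 84993 + 235 + 1390 + 505 = 87123

87123


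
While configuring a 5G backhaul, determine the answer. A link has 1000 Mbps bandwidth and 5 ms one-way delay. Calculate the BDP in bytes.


Given: bandwidth = 1000 Mbps, delay = 5 ms
BDP in bits = 1000 * 10^6 * 5 / 1000
BDP in bits = 5000000
BDP in bytes = 5000000 / 8 = 625000

625000


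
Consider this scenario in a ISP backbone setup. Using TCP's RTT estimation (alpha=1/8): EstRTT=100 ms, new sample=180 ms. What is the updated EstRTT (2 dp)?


Given: EstRTT = 100 ms, SampleRTT = 180 ms, alpha = 1/8
New EstRTT = (1 - alpha) * EstRTT + alpha * SampleRTT
(7/8) * 100 = 87.5
(1/8) * 180 = 22.5
New EstRTT = 87.5 + 22.5 = 110 ms -> 110.00 ms (2 dp)

110.00


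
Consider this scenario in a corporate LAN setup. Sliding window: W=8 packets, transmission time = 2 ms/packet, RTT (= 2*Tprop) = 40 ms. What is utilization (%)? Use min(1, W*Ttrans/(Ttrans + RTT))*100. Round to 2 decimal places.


Given: W = 8, Ttrans = 2 ms, RTT = 40 ms (= 2 * Tprop, Tprop = 20 ms)
Cycle time = Ttrans + RTT = 2 + 40 = 42 ms (first packet sent until its ACK returns)
W * Ttrans = 8 * 2 = 16 ms of sending per cycle
W * Ttrans / (Ttrans + RTT) = 16 / 42 = 0.380952
U = min(1, 0.380952) = 0.380952
U% = 38.10%

38.10


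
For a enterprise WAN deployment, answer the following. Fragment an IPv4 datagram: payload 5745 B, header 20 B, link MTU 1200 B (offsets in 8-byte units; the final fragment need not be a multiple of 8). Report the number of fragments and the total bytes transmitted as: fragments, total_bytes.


Max data per non-final fragment = floor((MTU - header)/8)*8 = floor((1200 - 20)/8)*8 = floor(1180/8)*8 = 1176 B
Final fragment needs no 8-byte alignment: it can carry up to MTU - header = 1180 B
Non-final fragments needed = ceil((payload - 1180) / 1176) = ceil(4565/1176) = ceil(3.8818) = 4
Number of fragments = 4 + 1 = 5
Fragment sizes (data): 4 * 1176 B + 1041 B (last, 1041 <= 1180 OK)
Total bytes sent = payload + n_frags * header = 5745 + 5*20 = 5745 + 100 = 5845 B

5, 5845


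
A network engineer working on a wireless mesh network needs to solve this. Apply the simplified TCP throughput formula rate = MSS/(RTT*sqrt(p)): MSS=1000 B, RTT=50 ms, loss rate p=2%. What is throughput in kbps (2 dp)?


Given: MSS = 1000 bytes, RTT = 50 ms, loss = 2%
RTT in seconds = 50 / 1000 = 0.05
Loss rate = 2% = 0.02
sqrt(loss) = sqrt(0.02) = 0.141421356237
Throughput (bytes/s) = 1000 / (0.05 * 0.141421356237) = 141421.3562
Throughput (kbps) = 141421.3562 * 8 / 1000 = 1131.370850 -> 1131.37 kbps (2 dp)

1131.37


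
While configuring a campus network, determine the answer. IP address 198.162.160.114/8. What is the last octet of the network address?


Given: IP = 198.162.160.114, prefix = /8
Subnet mask = 255.0.0.0
Last octet of IP: 114
Last octet of mask: 0
Network last octet = 114 AND 0 = 0

0


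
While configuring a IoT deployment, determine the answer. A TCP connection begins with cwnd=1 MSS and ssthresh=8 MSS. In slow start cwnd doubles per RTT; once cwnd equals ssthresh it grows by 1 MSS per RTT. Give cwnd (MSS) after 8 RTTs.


RTT 0: cwnd = 1 MSS (initial)
RTT 1: cwnd = 2 MSS (slow start, doubled)
RTT 2: cwnd = 4 MSS (slow start, doubled)
RTT 3: cwnd = 8 MSS (slow start, doubled)
RTT 4: cwnd = 9 MSS (congestion avoidance, +1)
RTT 5: cwnd = 10 MSS (congestion avoidance, +1)
RTT 6: cwnd = 11 MSS (congestion avoidance, +1)
RTT 7: cwnd = 12 MSS (congestion avoidance, +1)
RTT 8: cwnd = 13 MSS (congestion avoidance, +1)

13


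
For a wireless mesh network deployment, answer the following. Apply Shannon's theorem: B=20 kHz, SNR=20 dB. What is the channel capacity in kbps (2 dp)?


Given: B = 20 kHz, SNR = 20 dB
SNR linear = 10^(20/10) = 100
1 + SNR = 101
log2(101) = 6.6582114828
C = 20 * 1000 * 6.6582114828 = 133164.2297 bps
C = 133.164230 kbps -> 133.16 kbps (2 dp)

133.16


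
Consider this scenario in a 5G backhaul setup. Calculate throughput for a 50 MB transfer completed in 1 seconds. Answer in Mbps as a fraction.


Given: file = 50 MB, time = 1 s
File in Mb = 50 * 8 = 400 Mb
Throughput = 400 / 1 Mbps
Throughput = 400 Mbps

400


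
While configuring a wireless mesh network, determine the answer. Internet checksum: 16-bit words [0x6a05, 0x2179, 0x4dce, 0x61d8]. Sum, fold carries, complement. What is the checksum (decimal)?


Given words: [0x6a05, 0x2179, 0x4dce, 0x61d8]
Step 1: Sum all words
Raw sum = 27141 + 8569 + 19918 + 25048 = 80676
Step 2: Fold carry: (15140 + 1) = 15141
One's complement = ~15141 & 0xFFFF = 50394

50394


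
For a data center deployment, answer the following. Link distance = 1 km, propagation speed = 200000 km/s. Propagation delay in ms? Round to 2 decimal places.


Given: distance = 1 km, speed = 200000 km/s
Delay = distance / speed = 1 / 200000 seconds
Delay in ms = 1 * 1000 / 200000
Delay = 0.0050 ms
Rounded to 2 dp = 0.01 ms

0.01


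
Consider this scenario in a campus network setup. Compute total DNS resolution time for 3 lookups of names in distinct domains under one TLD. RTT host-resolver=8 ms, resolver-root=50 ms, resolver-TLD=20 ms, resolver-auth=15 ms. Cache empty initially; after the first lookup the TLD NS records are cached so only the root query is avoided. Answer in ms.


Lookup 1 (cold cache): local + root + TLD + auth = 8 + 50 + 20 + 15 = 93 ms
Lookups 2..3 (TLD NS cached -> skip root; new domain -> still ask TLD and auth): local + TLD + auth = 8 + 20 + 15 = 43 ms each
Remaining 2 lookups: 2 * 43 = 86 ms
Total = 93 + 86 = 179 ms

179


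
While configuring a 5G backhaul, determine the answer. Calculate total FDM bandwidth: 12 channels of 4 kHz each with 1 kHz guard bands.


Given: 12 channels, 4 kHz each, guard = 1 kHz
Channel bandwidth = 12 * 4 = 48 kHz
Guard bands = 11 gaps * 1 kHz = 11 kHz
Total = 48 + 11 = 59 kHz

59


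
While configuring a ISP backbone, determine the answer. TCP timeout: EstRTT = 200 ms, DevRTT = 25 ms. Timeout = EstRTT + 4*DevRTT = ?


Given: EstRTT = 200 ms, DevRTT = 25 ms
Timeout = EstRTT + 4 * DevRTT
4 * DevRTT = 4 * 25 = 100
Timeout = 200 + 100 = 300 ms

300


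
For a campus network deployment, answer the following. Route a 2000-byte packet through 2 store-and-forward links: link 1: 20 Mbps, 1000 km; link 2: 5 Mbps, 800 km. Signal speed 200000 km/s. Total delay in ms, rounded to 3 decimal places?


Packet = 2000 bytes = 16000 bits. Store-and-forward: sum (t_trans + t_prop) per link.
Link 1: t_trans = 16000/(20*10^6) s = 0.8000 ms; t_prop = 1000/200000 s = 5.0000 ms; subtotal = 5.8000 ms
Link 2: t_trans = 16000/(5*10^6) s = 3.2000 ms; t_prop = 800/200000 s = 4.0000 ms; subtotal = 7.2000 ms
End-to-end = 5.8000 + 7.2000 = 13.0000 ms -> 13.000 ms (3 dp)

13.000


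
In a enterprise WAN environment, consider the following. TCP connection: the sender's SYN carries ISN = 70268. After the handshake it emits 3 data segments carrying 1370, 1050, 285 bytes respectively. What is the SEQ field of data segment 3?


The SYN occupies sequence number ISN = 70268, so the first data byte is ISN + 1 = 70269.
SEQ of data segment i = (ISN + 1) + sum of payload sizes of segments 1..i-1.
Segment 1: SEQ = 70269, payload = 1370 bytes
Segment 2: SEQ = 71639, payload = 1050 bytes
Segment 3: SEQ = 72689, payload = 285 bytes
SEQ of segment 3 = 70269 + 1370 + 1050 = 72689

72689


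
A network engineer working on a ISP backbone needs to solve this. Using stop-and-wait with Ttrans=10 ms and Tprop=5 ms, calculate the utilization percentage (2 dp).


Given: Ttrans = 10 ms, Tprop = 5 ms
RTT = 2 * Tprop = 2 * 5 = 10 ms
U = Ttrans / (Ttrans + RTT)
U = 10 / (10 + 10)
U = 10 / 20 = 0.5
U% = 50.00%

50.00


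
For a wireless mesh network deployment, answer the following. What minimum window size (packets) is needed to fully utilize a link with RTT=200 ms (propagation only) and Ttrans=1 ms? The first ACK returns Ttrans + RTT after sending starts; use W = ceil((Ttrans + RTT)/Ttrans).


Given: Ttrans = 1 ms, RTT = 200 ms (= 2 * Tprop, Tprop = 100 ms)
Time until first ACK returns = Ttrans + RTT = 1 + 200 = 201 ms
Need W * Ttrans >= Ttrans + RTT  ->  W >= (Ttrans + RTT) / Ttrans
(Ttrans + RTT) / Ttrans = 201 / 1 = 201
W_min = ceil(201) = 201

201


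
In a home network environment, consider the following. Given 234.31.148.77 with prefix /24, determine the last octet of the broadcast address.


Given: IP = 234.31.148.77, prefix = /24
Host bits = 32 - 24 = 8
Network last octet = 77 AND mask = 0
Host part size = 2^8 - 1 = 255
Broadcast last octet = 0 OR 255 = 255

255


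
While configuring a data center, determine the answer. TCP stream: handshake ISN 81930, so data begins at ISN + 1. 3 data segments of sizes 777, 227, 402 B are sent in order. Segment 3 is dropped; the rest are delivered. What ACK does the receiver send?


SYN uses sequence number 81930; first data byte = ISN + 1 = 81931.
Segment 1: SEQ = 81931, len = 777 B, covers [81931, 82707]
Segment 2: SEQ = 82708, len = 227 B, covers [82708, 82934]
Segment 3: SEQ = 82935, len = 402 B, covers [82935, 83336] [LOST]
In-order data received: bytes [81931, 82934] (segments 1..2).
Segment 3 missing -> gap begins at byte 82935.
Cumulative ACK = next expected in-order byte = 81931 + 777 + 227 = 82935

82935


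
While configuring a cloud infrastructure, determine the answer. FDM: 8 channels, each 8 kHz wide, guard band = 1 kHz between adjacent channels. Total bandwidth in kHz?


Given: 8 channels, 8 kHz each, guard = 1 kHz
Channel bandwidth = 8 * 8 = 64 kHz
Guard bands = 7 gaps * 1 kHz = 7 kHz
Total = 64 + 7 = 71 kHz

71


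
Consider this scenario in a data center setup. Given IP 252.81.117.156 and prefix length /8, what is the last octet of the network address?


Given: IP = 252.81.117.156, prefix = /8
Subnet mask = 255.0.0.0
Last octet of IP: 156
Last octet of mask: 0
Network last octet = 156 AND 0 = 0

0


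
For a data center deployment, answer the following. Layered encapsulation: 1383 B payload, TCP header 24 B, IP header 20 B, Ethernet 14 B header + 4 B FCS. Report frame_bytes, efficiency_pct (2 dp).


TCP segment = 1383 + 24 = 1407 B
IP packet = 1407 + 20 = 1427 B
Ethernet frame = 1427 + 14 + 4 = 1445 B
Efficiency = app / frame = 1383 / 1445 = 0.957093 = 95.7093% -> 95.71% (2 dp)

1445, 95.71


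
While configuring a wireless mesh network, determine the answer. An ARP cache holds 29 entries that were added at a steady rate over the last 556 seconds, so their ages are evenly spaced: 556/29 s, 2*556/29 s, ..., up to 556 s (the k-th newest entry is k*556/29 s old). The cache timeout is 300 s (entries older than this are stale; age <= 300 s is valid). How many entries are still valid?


Ages are k * 556/29 s for k = 1..29 (spacing = 19.1724 s).
Entry k is valid iff k * 556/29 <= 300 iff k <= 29 * 300 / 556 = 15.6475
n_valid = floor(15.6475) = 15
(n_stale = 29 - 15 = 14)

15


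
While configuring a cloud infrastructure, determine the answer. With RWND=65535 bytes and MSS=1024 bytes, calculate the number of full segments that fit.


Given: RWND = 65535 bytes, MSS = 1024 bytes
Full segments = floor(RWND / MSS)
Full segments = floor(65535 / 1024)
Full segments = floor(63.999) = 63

63


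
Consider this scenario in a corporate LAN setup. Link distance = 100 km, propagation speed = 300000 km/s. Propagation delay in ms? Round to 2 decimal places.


Given: distance = 100 km, speed = 300000 km/s
Delay = distance / speed = 100 / 300000 seconds
Delay in ms = 100 * 1000 / 300000
Delay = 0.3333 ms
Rounded to 2 dp = 0.33 ms

0.33


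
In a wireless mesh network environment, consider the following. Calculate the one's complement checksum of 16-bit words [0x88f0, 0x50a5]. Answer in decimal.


Given words: [0x88f0, 0x50a5]
Step 1: Sum all words
Raw sum = 35056 + 20645 = 55701
One's complement = ~55701 & 0xFFFF = 9834

9834


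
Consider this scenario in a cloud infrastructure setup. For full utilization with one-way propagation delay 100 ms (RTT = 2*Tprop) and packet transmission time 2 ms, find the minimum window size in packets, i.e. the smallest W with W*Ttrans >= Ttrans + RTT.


Given: Ttrans = 2 ms, RTT = 200 ms (= 2 * Tprop, Tprop = 100 ms)
Time until first ACK returns = Ttrans + RTT = 2 + 200 = 202 ms
Need W * Ttrans >= Ttrans + RTT  ->  W >= (Ttrans + RTT) / Ttrans
(Ttrans + RTT) / Ttrans = 202 / 2 = 101
W_min = ceil(101) = 101

101


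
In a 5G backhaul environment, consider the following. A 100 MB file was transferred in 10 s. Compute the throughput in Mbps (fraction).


Given: file = 100 MB, time = 10 s
File in Mb = 100 * 8 = 800 Mb
Throughput = 800 / 10 Mbps
Throughput = 80 Mbps

80


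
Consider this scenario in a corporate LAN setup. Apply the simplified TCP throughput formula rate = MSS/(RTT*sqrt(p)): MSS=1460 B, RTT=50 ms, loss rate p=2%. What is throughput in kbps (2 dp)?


Given: MSS = 1460 bytes, RTT = 50 ms, loss = 2%
RTT in seconds = 50 / 1000 = 0.05
Loss rate = 2% = 0.02
sqrt(loss) = sqrt(0.02) = 0.141421356237
Throughput (bytes/s) = 1460 / (0.05 * 0.141421356237) = 206475.1801
Throughput (kbps) = 206475.1801 * 8 / 1000 = 1651.801441 -> 1651.80 kbps (2 dp)

1651.80


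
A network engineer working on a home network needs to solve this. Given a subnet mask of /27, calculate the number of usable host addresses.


Given: subnet mask /27
Host bits = 32 - 27 = 5
Total addresses = 2^5 = 32
Usable hosts = 32 - 2 (network + broadcast) = 30

30


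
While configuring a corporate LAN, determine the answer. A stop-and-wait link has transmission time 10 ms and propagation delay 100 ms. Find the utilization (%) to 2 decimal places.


Given: Ttrans = 10 ms, Tprop = 100 ms
RTT = 2 * Tprop = 2 * 100 = 200 ms
U = Ttrans / (Ttrans + RTT)
U = 10 / (10 + 200)
U = 10 / 210 = 0.047619
U% = 4.76%

4.76


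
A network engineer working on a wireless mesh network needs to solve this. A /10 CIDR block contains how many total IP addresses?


Given: CIDR prefix /10
Host bits = 32 - 10 = 22
Total addresses = 2^22 = 4194304

4194304


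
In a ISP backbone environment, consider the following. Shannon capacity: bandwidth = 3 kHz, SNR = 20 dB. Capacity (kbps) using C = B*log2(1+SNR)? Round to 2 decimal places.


Given: B = 3 kHz, SNR = 20 dB
SNR linear = 10^(20/10) = 100
1 + SNR = 101
log2(101) = 6.6582114828
C = 3 * 1000 * 6.6582114828 = 19974.6344 bps
C = 19.974634 kbps -> 19.97 kbps (2 dp)

19.97


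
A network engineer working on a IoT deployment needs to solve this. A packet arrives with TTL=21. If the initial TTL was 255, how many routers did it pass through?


Given: initial TTL = 255, received TTL = 21
Hops = initial TTL - received TTL
Hops = 255 - 21 = 234

234


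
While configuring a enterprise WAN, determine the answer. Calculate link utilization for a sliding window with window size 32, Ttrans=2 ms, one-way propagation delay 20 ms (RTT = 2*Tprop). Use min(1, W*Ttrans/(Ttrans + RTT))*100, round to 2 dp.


Given: W = 32, Ttrans = 2 ms, RTT = 40 ms (= 2 * Tprop, Tprop = 20 ms)
Cycle time = Ttrans + RTT = 2 + 40 = 42 ms (first packet sent until its ACK returns)
W * Ttrans = 32 * 2 = 64 ms of sending per cycle
W * Ttrans / (Ttrans + RTT) = 64 / 42 = 1.523810
U = min(1, 1.523810) = 1.000000
U% = 100.00%

100.00


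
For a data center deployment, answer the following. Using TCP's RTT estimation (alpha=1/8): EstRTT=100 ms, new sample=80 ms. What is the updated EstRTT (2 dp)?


Given: EstRTT = 100 ms, SampleRTT = 80 ms, alpha = 1/8
New EstRTT = (1 - alpha) * EstRTT + alpha * SampleRTT
(7/8) * 100 = 87.5
(1/8) * 80 = 10
New EstRTT = 87.5 + 10 = 97.5 ms -> 97.50 ms (2 dp)

97.50


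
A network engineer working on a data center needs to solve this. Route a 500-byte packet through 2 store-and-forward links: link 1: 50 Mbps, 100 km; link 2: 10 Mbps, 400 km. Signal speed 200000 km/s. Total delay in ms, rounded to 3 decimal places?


Packet = 500 bytes = 4000 bits. Store-and-forward: sum (t_trans + t_prop) per link.
Link 1: t_trans = 4000/(50*10^6) s = 0.0800 ms; t_prop = 100/200000 s = 0.5000 ms; subtotal = 0.5800 ms
Link 2: t_trans = 4000/(10*10^6) s = 0.4000 ms; t_prop = 400/200000 s = 2.0000 ms; subtotal = 2.4000 ms
End-to-end = 0.5800 + 2.4000 = 2.9800 ms -> 2.980 ms (3 dp)

2.980


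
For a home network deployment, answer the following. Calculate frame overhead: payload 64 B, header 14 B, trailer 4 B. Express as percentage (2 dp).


Given: payload = 64 B, header = 14 B, trailer = 4 B
Overhead bytes = header + trailer = 14 + 4 = 18
Total frame = payload + overhead = 64 + 18 = 82
Overhead % = 18 / 82 * 100 = 21.9512% -> 21.95% (2 dp)

21.95


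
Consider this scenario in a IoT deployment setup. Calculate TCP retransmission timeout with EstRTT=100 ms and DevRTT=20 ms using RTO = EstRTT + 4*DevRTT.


Given: EstRTT = 100 ms, DevRTT = 20 ms
Timeout = EstRTT + 4 * DevRTT
4 * DevRTT = 4 * 20 = 80
Timeout = 100 + 80 = 180 ms

180


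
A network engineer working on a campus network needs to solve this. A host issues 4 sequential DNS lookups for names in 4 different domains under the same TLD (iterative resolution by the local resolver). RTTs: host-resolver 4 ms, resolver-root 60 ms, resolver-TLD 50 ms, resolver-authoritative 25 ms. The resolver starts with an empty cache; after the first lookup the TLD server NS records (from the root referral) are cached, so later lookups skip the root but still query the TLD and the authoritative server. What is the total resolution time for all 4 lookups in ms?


Lookup 1 (cold cache): local + root + TLD + auth = 4 + 60 + 50 + 25 = 139 ms
Lookups 2..4 (TLD NS cached -> skip root; new domain -> still ask TLD and auth): local + TLD + auth = 4 + 50 + 25 = 79 ms each
Remaining 3 lookups: 3 * 79 = 237 ms
Total = 139 + 237 = 376 ms

376


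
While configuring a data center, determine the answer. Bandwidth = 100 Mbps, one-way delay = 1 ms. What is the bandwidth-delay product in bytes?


Given: bandwidth = 100 Mbps, delay = 1 ms
BDP in bits = 100 * 10^6 * 1 / 1000
BDP in bits = 100000
BDP in bytes = 100000 / 8 = 12500

12500


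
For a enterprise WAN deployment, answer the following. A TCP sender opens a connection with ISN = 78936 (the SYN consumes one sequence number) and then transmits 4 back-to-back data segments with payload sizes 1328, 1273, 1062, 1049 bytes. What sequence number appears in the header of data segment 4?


The SYN occupies sequence number ISN = 78936, so the first data byte is ISN + 1 = 78937.
SEQ of data segment i = (ISN + 1) + sum of payload sizes of segments 1..i-1.
Segment 1: SEQ = 78937, payload = 1328 bytes
Segment 2: SEQ = 80265, payload = 1273 bytes
Segment 3: SEQ = 81538, payload = 1062 bytes
Segment 4: SEQ = 82600, payload = 1049 bytes
SEQ of segment 4 = 78937 + 1328 + 1273 + 1062 = 82600

82600


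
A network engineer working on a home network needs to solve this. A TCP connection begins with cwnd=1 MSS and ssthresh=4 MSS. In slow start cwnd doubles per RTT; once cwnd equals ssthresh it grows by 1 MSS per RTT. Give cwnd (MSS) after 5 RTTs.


RTT 0: cwnd = 1 MSS (initial)
RTT 1: cwnd = 2 MSS (slow start, doubled)
RTT 2: cwnd = 4 MSS (slow start, doubled)
RTT 3: cwnd = 5 MSS (congestion avoidance, +1)
RTT 4: cwnd = 6 MSS (congestion avoidance, +1)
RTT 5: cwnd = 7 MSS (congestion avoidance, +1)

7


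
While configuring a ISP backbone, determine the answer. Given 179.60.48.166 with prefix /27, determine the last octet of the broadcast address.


Given: IP = 179.60.48.166, prefix = /27
Host bits = 32 - 27 = 5
Network last octet = 166 AND mask = 160
Host part size = 2^5 - 1 = 31
Broadcast last octet = 160 OR 31 = 191

191


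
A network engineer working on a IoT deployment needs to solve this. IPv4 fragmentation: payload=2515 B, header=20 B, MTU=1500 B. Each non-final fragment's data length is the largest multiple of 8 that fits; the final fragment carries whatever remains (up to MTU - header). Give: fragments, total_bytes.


Max data per non-final fragment = floor((MTU - header)/8)*8 = floor((1500 - 20)/8)*8 = floor(1480/8)*8 = 1480 B
Final fragment needs no 8-byte alignment: it can carry up to MTU - header = 1480 B
Non-final fragments needed = ceil((payload - 1480) / 1480) = ceil(1035/1480) = ceil(0.6993) = 1
Number of fragments = 1 + 1 = 2
Fragment sizes (data): 1 * 1480 B + 1035 B (last, 1035 <= 1480 OK)
Total bytes sent = payload + n_frags * header = 2515 + 2*20 = 2515 + 40 = 2555 B

2, 2555


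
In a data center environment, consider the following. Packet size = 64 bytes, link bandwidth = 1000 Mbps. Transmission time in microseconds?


Given: packet = 64 bytes, bandwidth = 1000 Mbps
Packet in bits = 64 * 8 = 512 bits
Bandwidth = 1000 * 10^6 = 1000000000 bps
Time = 512 / 1000000000 seconds
Time in us = 512 * 10^6 / 1000000000 = 0.512

0.512


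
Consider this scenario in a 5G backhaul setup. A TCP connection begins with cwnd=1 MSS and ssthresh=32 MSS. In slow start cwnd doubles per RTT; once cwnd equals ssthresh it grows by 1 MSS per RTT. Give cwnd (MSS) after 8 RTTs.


RTT 0: cwnd = 1 MSS (initial)
RTT 1: cwnd = 2 MSS (slow start, doubled)
RTT 2: cwnd = 4 MSS (slow start, doubled)
RTT 3: cwnd = 8 MSS (slow start, doubled)
RTT 4: cwnd = 16 MSS (slow start, doubled)
RTT 5: cwnd = 32 MSS (slow start, doubled)
RTT 6: cwnd = 33 MSS (congestion avoidance, +1)
RTT 7: cwnd = 34 MSS (congestion avoidance, +1)
RTT 8: cwnd = 35 MSS (congestion avoidance, +1)

35


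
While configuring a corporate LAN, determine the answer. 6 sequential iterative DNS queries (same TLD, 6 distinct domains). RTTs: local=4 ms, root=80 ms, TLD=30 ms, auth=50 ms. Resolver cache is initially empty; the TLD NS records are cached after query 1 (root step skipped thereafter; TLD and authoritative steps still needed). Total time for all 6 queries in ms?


Lookup 1 (cold cache): local + root + TLD + auth = 4 + 80 + 30 + 50 = 164 ms
Lookups 2..6 (TLD NS cached -> skip root; new domain -> still ask TLD and auth): local + TLD + auth = 4 + 30 + 50 = 84 ms each
Remaining 5 lookups: 5 * 84 = 420 ms
Total = 164 + 420 = 584 ms

584


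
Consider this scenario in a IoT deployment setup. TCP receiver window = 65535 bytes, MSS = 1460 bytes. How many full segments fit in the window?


Given: RWND = 65535 bytes, MSS = 1460 bytes
Full segments = floor(RWND / MSS)
Full segments = floor(65535 / 1460)
Full segments = floor(44.887) = 44

44


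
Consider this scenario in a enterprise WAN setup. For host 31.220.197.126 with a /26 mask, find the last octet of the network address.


Given: IP = 31.220.197.126, prefix = /26
Subnet mask = 255.255.255.192
Last octet of IP: 126
Last octet of mask: 192
Network last octet = 126 AND 192 = 64

64


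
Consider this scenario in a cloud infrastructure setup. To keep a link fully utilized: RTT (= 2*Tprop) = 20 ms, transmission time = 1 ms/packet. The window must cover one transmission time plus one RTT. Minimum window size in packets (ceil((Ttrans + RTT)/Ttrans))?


Given: Ttrans = 1 ms, RTT = 20 ms (= 2 * Tprop, Tprop = 10 ms)
Time until first ACK returns = Ttrans + RTT = 1 + 20 = 21 ms
Need W * Ttrans >= Ttrans + RTT  ->  W >= (Ttrans + RTT) / Ttrans
(Ttrans + RTT) / Ttrans = 21 / 1 = 21
W_min = ceil(21) = 21

21


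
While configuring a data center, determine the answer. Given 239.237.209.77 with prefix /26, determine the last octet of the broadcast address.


Given: IP = 239.237.209.77, prefix = /26
Host bits = 32 - 26 = 6
Network last octet = 77 AND mask = 64
Host part size = 2^6 - 1 = 63
Broadcast last octet = 64 OR 63 = 127

127


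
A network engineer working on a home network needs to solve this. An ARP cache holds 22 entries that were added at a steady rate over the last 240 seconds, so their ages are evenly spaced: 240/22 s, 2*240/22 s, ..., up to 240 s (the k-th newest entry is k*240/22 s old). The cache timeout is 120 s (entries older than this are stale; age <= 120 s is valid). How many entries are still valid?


Ages are k * 240/22 s for k = 1..22 (spacing = 10.9091 s).
Entry k is valid iff k * 240/22 <= 120 iff k <= 22 * 120 / 240 = 11.0000
n_valid = floor(11.0000) = 11
(n_stale = 22 - 11 = 11)

11


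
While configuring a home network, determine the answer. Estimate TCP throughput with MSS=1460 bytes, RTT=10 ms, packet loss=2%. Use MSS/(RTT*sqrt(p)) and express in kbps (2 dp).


Given: MSS = 1460 bytes, RTT = 10 ms, loss = 2%
RTT in seconds = 10 / 1000 = 0.01
Loss rate = 2% = 0.02
sqrt(loss) = sqrt(0.02) = 0.141421356237
Throughput (bytes/s) = 1460 / (0.01 * 0.141421356237) = 1032375.9005
Throughput (kbps) = 1032375.9005 * 8 / 1000 = 8259.007204 -> 8259.01 kbps (2 dp)

8259.01


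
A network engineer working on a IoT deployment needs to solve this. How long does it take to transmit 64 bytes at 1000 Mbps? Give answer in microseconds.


Given: packet = 64 bytes, bandwidth = 1000 Mbps
Packet in bits = 64 * 8 = 512 bits
Bandwidth = 1000 * 10^6 = 1000000000 bps
Time = 512 / 1000000000 seconds
Time in us = 512 * 10^6 / 1000000000 = 0.512

0.512


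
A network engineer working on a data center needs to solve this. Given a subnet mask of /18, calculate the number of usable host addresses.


Given: subnet mask /18
Host bits = 32 - 18 = 14
Total addresses = 2^14 = 16384
Usable hosts = 16384 - 2 (network + broadcast) = 16382

16382


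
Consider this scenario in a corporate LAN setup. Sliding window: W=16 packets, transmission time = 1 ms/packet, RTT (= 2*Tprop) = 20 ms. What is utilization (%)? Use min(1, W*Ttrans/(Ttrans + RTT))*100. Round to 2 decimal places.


Given: W = 16, Ttrans = 1 ms, RTT = 20 ms (= 2 * Tprop, Tprop = 10 ms)
Cycle time = Ttrans + RTT = 1 + 20 = 21 ms (first packet sent until its ACK returns)
W * Ttrans = 16 * 1 = 16 ms of sending per cycle
W * Ttrans / (Ttrans + RTT) = 16 / 21 = 0.761905
U = min(1, 0.761905) = 0.761905
U% = 76.19%

76.19


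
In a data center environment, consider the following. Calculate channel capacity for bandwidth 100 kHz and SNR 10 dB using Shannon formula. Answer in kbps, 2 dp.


Given: B = 100 kHz, SNR = 10 dB
SNR linear = 10^(10/10) = 10
1 + SNR = 11
log2(11) = 3.4594316186
C = 100 * 1000 * 3.4594316186 = 345943.1619 bps
C = 345.943162 kbps -> 345.94 kbps (2 dp)

345.94


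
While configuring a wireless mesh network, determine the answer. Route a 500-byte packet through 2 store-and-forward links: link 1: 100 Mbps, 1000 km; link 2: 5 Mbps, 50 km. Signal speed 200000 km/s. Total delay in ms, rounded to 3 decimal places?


Packet = 500 bytes = 4000 bits. Store-and-forward: sum (t_trans + t_prop) per link.
Link 1: t_trans = 4000/(100*10^6) s = 0.0400 ms; t_prop = 1000/200000 s = 5.0000 ms; subtotal = 5.0400 ms
Link 2: t_trans = 4000/(5*10^6) s = 0.8000 ms; t_prop = 50/200000 s = 0.2500 ms; subtotal = 1.0500 ms
End-to-end = 5.0400 + 1.0500 = 6.0900 ms -> 6.090 ms (3 dp)

6.090


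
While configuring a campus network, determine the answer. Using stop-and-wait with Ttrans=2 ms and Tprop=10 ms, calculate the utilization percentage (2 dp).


Given: Ttrans = 2 ms, Tprop = 10 ms
RTT = 2 * Tprop = 2 * 10 = 20 ms
U = Ttrans / (Ttrans + RTT)
U = 2 / (2 + 20)
U = 2 / 22 = 0.090909
U% = 9.09%

9.09


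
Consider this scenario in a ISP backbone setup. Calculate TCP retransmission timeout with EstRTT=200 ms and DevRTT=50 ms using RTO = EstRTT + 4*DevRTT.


Given: EstRTT = 200 ms, DevRTT = 50 ms
Timeout = EstRTT + 4 * DevRTT
4 * DevRTT = 4 * 50 = 200
Timeout = 200 + 200 = 400 ms

400


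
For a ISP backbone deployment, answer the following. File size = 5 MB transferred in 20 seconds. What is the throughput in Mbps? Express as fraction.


Given: file = 5 MB, time = 20 s
File in Mb = 5 * 8 = 40 Mb
Throughput = 40 / 20 Mbps
Throughput = 2 Mbps

2


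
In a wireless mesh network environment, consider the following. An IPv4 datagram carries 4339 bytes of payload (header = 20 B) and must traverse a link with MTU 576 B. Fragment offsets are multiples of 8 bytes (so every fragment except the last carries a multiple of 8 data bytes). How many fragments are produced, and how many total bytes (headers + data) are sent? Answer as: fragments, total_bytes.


Max data per non-final fragment = floor((MTU - header)/8)*8 = floor((576 - 20)/8)*8 = floor(556/8)*8 = 552 B
Final fragment needs no 8-byte alignment: it can carry up to MTU - header = 556 B
Non-final fragments needed = ceil((payload - 556) / 552) = ceil(3783/552) = ceil(6.8533) = 7
Number of fragments = 7 + 1 = 8
Fragment sizes (data): 7 * 552 B + 475 B (last, 475 <= 556 OK)
Total bytes sent = payload + n_frags * header = 4339 + 8*20 = 4339 + 160 = 4499 B

8, 4499


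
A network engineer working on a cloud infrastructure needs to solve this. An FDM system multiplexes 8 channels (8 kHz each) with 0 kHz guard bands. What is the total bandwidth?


Given: 8 channels, 8 kHz each, guard = 0 kHz
Channel bandwidth = 8 * 8 = 64 kHz
Guard bands = 7 gaps * 0 kHz = 0 kHz
Total = 64 + 0 = 64 kHz

64


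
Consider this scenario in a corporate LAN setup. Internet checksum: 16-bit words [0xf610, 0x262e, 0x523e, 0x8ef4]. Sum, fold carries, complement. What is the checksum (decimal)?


Given words: [0xf610, 0x262e, 0x523e, 0x8ef4]
Step 1: Sum all words
Raw sum = 62992 + 9774 + 21054 + 36596 = 130416
Step 2: Fold carry: (64880 + 1) = 64881
One's complement = ~64881 & 0xFFFF = 654

654


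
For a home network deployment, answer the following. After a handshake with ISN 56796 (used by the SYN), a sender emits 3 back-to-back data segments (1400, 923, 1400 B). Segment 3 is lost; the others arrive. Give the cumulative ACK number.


SYN uses sequence number 56796; first data byte = ISN + 1 = 56797.
Segment 1: SEQ = 56797, len = 1400 B, covers [56797, 58196]
Segment 2: SEQ = 58197, len = 923 B, covers [58197, 59119]
Segment 3: SEQ = 59120, len = 1400 B, covers [59120, 60519] [LOST]
In-order data received: bytes [56797, 59119] (segments 1..2).
Segment 3 missing -> gap begins at byte 59120.
Cumulative ACK = next expected in-order byte = 56797 + 1400 + 923 = 59120

59120


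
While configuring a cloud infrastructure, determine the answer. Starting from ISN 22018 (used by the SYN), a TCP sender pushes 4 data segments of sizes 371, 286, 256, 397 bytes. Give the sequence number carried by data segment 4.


The SYN occupies sequence number ISN = 22018, so the first data byte is ISN + 1 = 22019.
SEQ of data segment i = (ISN + 1) + sum of payload sizes of segments 1..i-1.
Segment 1: SEQ = 22019, payload = 371 bytes
Segment 2: SEQ = 22390, payload = 286 bytes
Segment 3: SEQ = 22676, payload = 256 bytes
Segment 4: SEQ = 22932, payload = 397 bytes
SEQ of segment 4 = 22019 + 371 + 286 + 256 = 22932

22932


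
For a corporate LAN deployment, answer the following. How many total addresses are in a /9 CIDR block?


Given: CIDR prefix /9
Host bits = 32 - 9 = 23
Total addresses = 2^23 = 8388608

8388608


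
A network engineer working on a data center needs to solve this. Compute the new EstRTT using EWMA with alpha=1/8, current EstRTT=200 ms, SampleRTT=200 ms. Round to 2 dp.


Given: EstRTT = 200 ms, SampleRTT = 200 ms, alpha = 1/8
New EstRTT = (1 - alpha) * EstRTT + alpha * SampleRTT
(7/8) * 200 = 175
(1/8) * 200 = 25
New EstRTT = 175 + 25 = 200 ms -> 200.00 ms (2 dp)

200.00


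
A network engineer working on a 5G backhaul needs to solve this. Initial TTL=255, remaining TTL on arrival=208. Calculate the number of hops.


Given: initial TTL = 255, received TTL = 208
Hops = initial TTL - received TTL
Hops = 255 - 208 = 47

47


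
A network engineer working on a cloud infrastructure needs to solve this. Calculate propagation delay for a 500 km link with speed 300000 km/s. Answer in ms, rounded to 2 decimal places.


Given: distance = 500 km, speed = 300000 km/s
Delay = distance / speed = 500 / 300000 seconds
Delay in ms = 500 * 1000 / 300000
Delay = 1.6667 ms
Rounded to 2 dp = 1.67 ms

1.67
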